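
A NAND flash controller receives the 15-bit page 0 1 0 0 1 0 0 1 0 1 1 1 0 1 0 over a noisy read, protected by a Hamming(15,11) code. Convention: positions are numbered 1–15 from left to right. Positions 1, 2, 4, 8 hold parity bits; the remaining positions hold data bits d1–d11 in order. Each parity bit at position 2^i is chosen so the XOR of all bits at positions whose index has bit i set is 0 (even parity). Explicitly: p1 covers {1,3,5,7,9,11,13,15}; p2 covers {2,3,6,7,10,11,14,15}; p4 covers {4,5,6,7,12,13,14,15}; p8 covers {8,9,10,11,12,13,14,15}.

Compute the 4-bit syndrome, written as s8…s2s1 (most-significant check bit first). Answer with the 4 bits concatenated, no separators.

1100

s1 (pos 1,3,5,7,9,11,13,15): 0⊕0⊕1⊕0⊕0⊕1⊕0⊕0 = 0
s2 (pos 2,3,6,7,10,11,14,15): 1⊕0⊕0⊕0⊕1⊕1⊕1⊕0 = 0
s4 (pos 4,5,6,7,12,13,14,15): 0⊕1⊕0⊕0⊕1⊕0⊕1⊕0 = 1
s8 (pos 8,9,10,11,12,13,14,15): 1⊕0⊕1⊕1⊕1⊕0⊕1⊕0 = 1
Syndrome s8…s1 = 1100 → error at position 12.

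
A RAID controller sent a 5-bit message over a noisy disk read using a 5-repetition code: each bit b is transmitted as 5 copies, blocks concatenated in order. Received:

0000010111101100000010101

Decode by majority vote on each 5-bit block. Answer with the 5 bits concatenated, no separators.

01101

Block 1 (00000): 0 ones → 0
Block 2 (10111): 4 ones → 1
Block 3 (10110): 3 ones → 1
Block 4 (00000): 0 ones → 0
Block 5 (10101): 3 ones → 1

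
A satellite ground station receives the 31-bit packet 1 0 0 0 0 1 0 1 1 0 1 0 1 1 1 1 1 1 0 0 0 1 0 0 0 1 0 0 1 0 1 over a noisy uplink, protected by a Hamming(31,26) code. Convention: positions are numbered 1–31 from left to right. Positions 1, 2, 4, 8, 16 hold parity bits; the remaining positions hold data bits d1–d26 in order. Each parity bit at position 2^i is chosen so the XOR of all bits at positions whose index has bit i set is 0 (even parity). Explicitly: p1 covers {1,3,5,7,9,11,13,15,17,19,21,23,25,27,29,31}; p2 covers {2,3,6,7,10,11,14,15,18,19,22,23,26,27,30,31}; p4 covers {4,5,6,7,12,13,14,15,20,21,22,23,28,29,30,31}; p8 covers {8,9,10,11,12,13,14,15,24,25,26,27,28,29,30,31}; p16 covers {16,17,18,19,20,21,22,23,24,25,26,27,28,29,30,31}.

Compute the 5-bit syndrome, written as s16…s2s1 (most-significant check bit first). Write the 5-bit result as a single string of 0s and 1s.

s1 (pos 1,3,5,7,9,11,13,15,17,19,21,23,25,27,29,31): 1⊕0⊕0⊕0⊕1⊕1⊕1⊕1⊕1⊕0⊕0⊕0⊕0⊕0⊕1⊕1 = 0
s2 (pos 2,3,6,7,10,11,14,15,18,19,22,23,26,27,30,31): 0⊕0⊕1⊕0⊕0⊕1⊕1⊕1⊕1⊕0⊕1⊕0⊕1⊕0⊕0⊕1 = 0
s4 (pos 4,5,6,7,12,13,14,15,20,21,22,23,28,29,30,31): 0⊕0⊕1⊕0⊕0⊕1⊕1⊕1⊕0⊕0⊕1⊕0⊕0⊕1⊕0⊕1 = 1
s8 (pos 8,9,10,11,12,13,14,15,24,25,26,27,28,29,30,31): 1⊕1⊕0⊕1⊕0⊕1⊕1⊕1⊕0⊕0⊕1⊕0⊕0⊕1⊕0⊕1 = 1
s16 (pos 16,17,18,19,20,21,22,23,24,25,26,27,28,29,30,31): 1⊕1⊕1⊕0⊕0⊕0⊕1⊕0⊕0⊕0⊕1⊕0⊕0⊕1⊕0⊕1 = 1
Syndrome s16…s1 = 11100 → error at position 28.

11100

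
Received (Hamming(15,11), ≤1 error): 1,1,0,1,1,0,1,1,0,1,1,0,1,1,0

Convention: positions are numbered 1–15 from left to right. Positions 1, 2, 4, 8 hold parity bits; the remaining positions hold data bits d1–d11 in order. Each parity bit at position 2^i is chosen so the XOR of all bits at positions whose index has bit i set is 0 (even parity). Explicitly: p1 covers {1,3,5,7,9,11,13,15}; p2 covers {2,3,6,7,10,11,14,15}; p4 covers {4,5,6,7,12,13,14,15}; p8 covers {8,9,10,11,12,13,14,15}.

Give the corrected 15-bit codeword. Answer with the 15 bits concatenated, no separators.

110110110110111

s1 (pos 1,3,5,7,9,11,13,15): 1⊕0⊕1⊕1⊕0⊕1⊕1⊕0 = 1
s2 (pos 2,3,6,7,10,11,14,15): 1⊕0⊕0⊕1⊕1⊕1⊕1⊕0 = 1
s4 (pos 4,5,6,7,12,13,14,15): 1⊕1⊕0⊕1⊕0⊕1⊕1⊕0 = 1
s8 (pos 8,9,10,11,12,13,14,15): 1⊕0⊕1⊕1⊕0⊕1⊕1⊕0 = 1
Syndrome s8…s1 = 1111 → error at position 15.
Flip position 15: 110110110110110 → 110110110110111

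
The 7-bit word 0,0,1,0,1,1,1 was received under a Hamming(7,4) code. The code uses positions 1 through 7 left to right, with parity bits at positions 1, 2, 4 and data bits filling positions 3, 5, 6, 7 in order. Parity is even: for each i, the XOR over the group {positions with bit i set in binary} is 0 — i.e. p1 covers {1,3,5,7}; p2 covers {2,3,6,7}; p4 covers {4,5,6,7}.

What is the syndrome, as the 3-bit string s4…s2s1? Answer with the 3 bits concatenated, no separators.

s1 (pos 1,3,5,7): 0⊕1⊕1⊕1 = 1
s2 (pos 2,3,6,7): 0⊕1⊕1⊕1 = 1
s4 (pos 4,5,6,7): 0⊕1⊕1⊕1 = 1
Syndrome s4…s1 = 111 → error at position 7.

111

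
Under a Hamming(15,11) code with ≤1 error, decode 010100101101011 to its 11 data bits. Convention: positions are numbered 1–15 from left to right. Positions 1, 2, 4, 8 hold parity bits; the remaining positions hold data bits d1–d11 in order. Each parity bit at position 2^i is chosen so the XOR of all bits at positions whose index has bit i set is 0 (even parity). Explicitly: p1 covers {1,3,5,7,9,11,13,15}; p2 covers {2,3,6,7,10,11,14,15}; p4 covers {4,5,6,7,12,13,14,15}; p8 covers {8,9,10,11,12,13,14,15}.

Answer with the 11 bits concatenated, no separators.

s1 (pos 1,3,5,7,9,11,13,15): 0⊕0⊕0⊕1⊕1⊕0⊕0⊕1 = 1
s2 (pos 2,3,6,7,10,11,14,15): 1⊕0⊕0⊕1⊕1⊕0⊕1⊕1 = 1
s4 (pos 4,5,6,7,12,13,14,15): 1⊕0⊕0⊕1⊕1⊕0⊕1⊕1 = 1
s8 (pos 8,9,10,11,12,13,14,15): 0⊕1⊕1⊕0⊕1⊕0⊕1⊕1 = 1
Syndrome s8…s1 = 1111 → error at position 15.
Flip position 15: 010100101101011 → 010100101101010
Read data bits from positions 3,5,6,7,9,10,11,12,13,14,15: 00011101010

00011101010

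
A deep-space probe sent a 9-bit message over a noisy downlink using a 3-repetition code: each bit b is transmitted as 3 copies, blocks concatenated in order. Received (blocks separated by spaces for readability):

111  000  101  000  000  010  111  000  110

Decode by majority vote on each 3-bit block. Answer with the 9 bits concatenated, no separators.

101000101

Block 1 (111): 3 ones → 1
Block 2 (000): 0 ones → 0
Block 3 (101): 2 ones → 1
Block 4 (000): 0 ones → 0
Block 5 (000): 0 ones → 0
Block 6 (010): 1 one → 0
Block 7 (111): 3 ones → 1
Block 8 (000): 0 ones → 0
Block 9 (110): 2 ones → 1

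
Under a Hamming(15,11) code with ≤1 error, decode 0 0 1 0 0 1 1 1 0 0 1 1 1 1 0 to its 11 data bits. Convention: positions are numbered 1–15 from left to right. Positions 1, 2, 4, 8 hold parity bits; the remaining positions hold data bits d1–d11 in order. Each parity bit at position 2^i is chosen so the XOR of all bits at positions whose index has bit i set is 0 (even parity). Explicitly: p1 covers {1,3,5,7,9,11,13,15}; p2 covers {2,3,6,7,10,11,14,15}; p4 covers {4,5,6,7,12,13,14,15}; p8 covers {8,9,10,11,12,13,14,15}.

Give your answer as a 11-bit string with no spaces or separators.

10110011100

s1 (pos 1,3,5,7,9,11,13,15): 0⊕1⊕0⊕1⊕0⊕1⊕1⊕0 = 0
s2 (pos 2,3,6,7,10,11,14,15): 0⊕1⊕1⊕1⊕0⊕1⊕1⊕0 = 1
s4 (pos 4,5,6,7,12,13,14,15): 0⊕0⊕1⊕1⊕1⊕1⊕1⊕0 = 1
s8 (pos 8,9,10,11,12,13,14,15): 1⊕0⊕0⊕1⊕1⊕1⊕1⊕0 = 1
Syndrome s8…s1 = 1110 → error at position 14.
Flip position 14: 001001110011110 → 001001110011100
Read data bits from positions 3,5,6,7,9,10,11,12,13,14,15: 10110011100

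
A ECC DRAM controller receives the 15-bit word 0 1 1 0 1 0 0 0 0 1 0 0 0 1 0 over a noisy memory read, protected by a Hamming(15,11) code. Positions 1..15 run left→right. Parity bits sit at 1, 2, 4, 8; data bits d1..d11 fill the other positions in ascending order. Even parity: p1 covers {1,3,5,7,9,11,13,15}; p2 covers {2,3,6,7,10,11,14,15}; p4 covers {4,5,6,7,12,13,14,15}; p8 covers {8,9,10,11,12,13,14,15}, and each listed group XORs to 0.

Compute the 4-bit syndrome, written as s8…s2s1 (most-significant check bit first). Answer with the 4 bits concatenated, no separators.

s1 (pos 1,3,5,7,9,11,13,15): 0⊕1⊕1⊕0⊕0⊕0⊕0⊕0 = 0
s2 (pos 2,3,6,7,10,11,14,15): 1⊕1⊕0⊕0⊕1⊕0⊕1⊕0 = 0
s4 (pos 4,5,6,7,12,13,14,15): 0⊕1⊕0⊕0⊕0⊕0⊕1⊕0 = 0
s8 (pos 8,9,10,11,12,13,14,15): 0⊕0⊕1⊕0⊕0⊕0⊕1⊕0 = 0
Syndrome s8…s1 = 0000 → no error.

0000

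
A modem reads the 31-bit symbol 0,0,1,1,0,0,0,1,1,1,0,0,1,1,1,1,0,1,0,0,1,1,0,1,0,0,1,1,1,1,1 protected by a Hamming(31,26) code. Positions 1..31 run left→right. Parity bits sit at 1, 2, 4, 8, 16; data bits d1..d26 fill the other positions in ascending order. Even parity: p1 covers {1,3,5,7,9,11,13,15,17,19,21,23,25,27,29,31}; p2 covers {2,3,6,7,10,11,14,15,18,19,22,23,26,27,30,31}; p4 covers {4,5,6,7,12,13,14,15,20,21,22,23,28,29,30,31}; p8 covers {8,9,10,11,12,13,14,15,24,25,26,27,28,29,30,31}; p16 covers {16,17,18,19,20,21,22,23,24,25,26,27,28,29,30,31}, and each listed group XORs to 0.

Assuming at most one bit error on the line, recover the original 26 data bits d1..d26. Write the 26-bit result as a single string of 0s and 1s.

10001100111010011010011111

s1 (pos 1,3,5,7,9,11,13,15,17,19,21,23,25,27,29,31): 0⊕1⊕0⊕0⊕1⊕0⊕1⊕1⊕0⊕0⊕1⊕0⊕0⊕1⊕1⊕1 = 0
s2 (pos 2,3,6,7,10,11,14,15,18,19,22,23,26,27,30,31): 0⊕1⊕0⊕0⊕1⊕0⊕1⊕1⊕1⊕0⊕1⊕0⊕0⊕1⊕1⊕1 = 1
s4 (pos 4,5,6,7,12,13,14,15,20,21,22,23,28,29,30,31): 1⊕0⊕0⊕0⊕0⊕1⊕1⊕1⊕0⊕1⊕1⊕0⊕1⊕1⊕1⊕1 = 0
s8 (pos 8,9,10,11,12,13,14,15,24,25,26,27,28,29,30,31): 1⊕1⊕1⊕0⊕0⊕1⊕1⊕1⊕1⊕0⊕0⊕1⊕1⊕1⊕1⊕1 = 0
s16 (pos 16,17,18,19,20,21,22,23,24,25,26,27,28,29,30,31): 1⊕0⊕1⊕0⊕0⊕1⊕1⊕0⊕1⊕0⊕0⊕1⊕1⊕1⊕1⊕1 = 0
Syndrome s16…s1 = 00010 → error at position 2.
Flip position 2: 0011000111001111010011010011111 → 0111000111001111010011010011111
Read data bits from positions 3,5,6,7,9,10,11,12,13,14,15,17,18,19,20,21,22,23,24,25,26,27,28,29,30,31: 10001100111010011010011111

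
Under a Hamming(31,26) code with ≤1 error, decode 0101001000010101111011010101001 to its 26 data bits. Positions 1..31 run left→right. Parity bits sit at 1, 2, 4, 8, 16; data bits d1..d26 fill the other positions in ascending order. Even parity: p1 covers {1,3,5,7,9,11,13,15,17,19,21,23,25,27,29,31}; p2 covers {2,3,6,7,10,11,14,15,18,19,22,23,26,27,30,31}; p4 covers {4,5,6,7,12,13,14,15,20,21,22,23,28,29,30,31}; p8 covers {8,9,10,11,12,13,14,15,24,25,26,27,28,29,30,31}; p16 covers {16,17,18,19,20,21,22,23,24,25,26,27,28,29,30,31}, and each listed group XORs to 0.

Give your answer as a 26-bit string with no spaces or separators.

00010001010111011010101001

s1 (pos 1,3,5,7,9,11,13,15,17,19,21,23,25,27,29,31): 0⊕0⊕0⊕1⊕0⊕0⊕0⊕0⊕1⊕1⊕1⊕0⊕0⊕0⊕0⊕1 = 1
s2 (pos 2,3,6,7,10,11,14,15,18,19,22,23,26,27,30,31): 1⊕0⊕0⊕1⊕0⊕0⊕1⊕0⊕1⊕1⊕1⊕0⊕1⊕0⊕0⊕1 = 0
s4 (pos 4,5,6,7,12,13,14,15,20,21,22,23,28,29,30,31): 1⊕0⊕0⊕1⊕1⊕0⊕1⊕0⊕0⊕1⊕1⊕0⊕1⊕0⊕0⊕1 = 0
s8 (pos 8,9,10,11,12,13,14,15,24,25,26,27,28,29,30,31): 0⊕0⊕0⊕0⊕1⊕0⊕1⊕0⊕1⊕0⊕1⊕0⊕1⊕0⊕0⊕1 = 0
s16 (pos 16,17,18,19,20,21,22,23,24,25,26,27,28,29,30,31): 1⊕1⊕1⊕1⊕0⊕1⊕1⊕0⊕1⊕0⊕1⊕0⊕1⊕0⊕0⊕1 = 0
Syndrome s16…s1 = 00001 → error at position 1.
Flip position 1: 0101001000010101111011010101001 → 1101001000010101111011010101001
Read data bits from positions 3,5,6,7,9,10,11,12,13,14,15,17,18,19,20,21,22,23,24,25,26,27,28,29,30,31: 00010001010111011010101001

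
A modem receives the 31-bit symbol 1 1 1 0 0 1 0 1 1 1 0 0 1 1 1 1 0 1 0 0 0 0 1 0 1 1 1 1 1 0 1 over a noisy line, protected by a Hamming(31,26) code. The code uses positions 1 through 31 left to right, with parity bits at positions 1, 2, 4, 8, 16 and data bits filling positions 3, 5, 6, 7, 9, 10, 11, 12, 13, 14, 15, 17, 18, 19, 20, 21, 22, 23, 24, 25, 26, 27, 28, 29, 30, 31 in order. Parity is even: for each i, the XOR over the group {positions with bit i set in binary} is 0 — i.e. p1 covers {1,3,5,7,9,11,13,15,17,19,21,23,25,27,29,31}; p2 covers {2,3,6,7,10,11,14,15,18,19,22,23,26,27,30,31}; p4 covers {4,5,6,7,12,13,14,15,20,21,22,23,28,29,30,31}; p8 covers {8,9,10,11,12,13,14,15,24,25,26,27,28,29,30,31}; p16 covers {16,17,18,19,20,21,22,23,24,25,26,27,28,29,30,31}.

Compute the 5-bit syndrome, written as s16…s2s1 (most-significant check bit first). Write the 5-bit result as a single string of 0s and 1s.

10010

s1 (pos 1,3,5,7,9,11,13,15,17,19,21,23,25,27,29,31): 1⊕1⊕0⊕0⊕1⊕0⊕1⊕1⊕0⊕0⊕0⊕1⊕1⊕1⊕1⊕1 = 0
s2 (pos 2,3,6,7,10,11,14,15,18,19,22,23,26,27,30,31): 1⊕1⊕1⊕0⊕1⊕0⊕1⊕1⊕1⊕0⊕0⊕1⊕1⊕1⊕0⊕1 = 1
s4 (pos 4,5,6,7,12,13,14,15,20,21,22,23,28,29,30,31): 0⊕0⊕1⊕0⊕0⊕1⊕1⊕1⊕0⊕0⊕0⊕1⊕1⊕1⊕0⊕1 = 0
s8 (pos 8,9,10,11,12,13,14,15,24,25,26,27,28,29,30,31): 1⊕1⊕1⊕0⊕0⊕1⊕1⊕1⊕0⊕1⊕1⊕1⊕1⊕1⊕0⊕1 = 0
s16 (pos 16,17,18,19,20,21,22,23,24,25,26,27,28,29,30,31): 1⊕0⊕1⊕0⊕0⊕0⊕0⊕1⊕0⊕1⊕1⊕1⊕1⊕1⊕0⊕1 = 1
Syndrome s16…s1 = 10010 → error at position 18.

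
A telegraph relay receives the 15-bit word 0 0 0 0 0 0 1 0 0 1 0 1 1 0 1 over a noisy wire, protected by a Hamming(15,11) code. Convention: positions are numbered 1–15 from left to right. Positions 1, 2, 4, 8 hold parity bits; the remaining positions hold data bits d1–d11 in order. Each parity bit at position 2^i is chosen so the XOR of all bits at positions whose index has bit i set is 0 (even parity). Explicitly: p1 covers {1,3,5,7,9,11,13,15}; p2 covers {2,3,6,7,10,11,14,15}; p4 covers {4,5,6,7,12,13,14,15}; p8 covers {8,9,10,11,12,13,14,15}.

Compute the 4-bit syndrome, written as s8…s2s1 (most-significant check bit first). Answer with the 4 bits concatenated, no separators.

s1 (pos 1,3,5,7,9,11,13,15): 0⊕0⊕0⊕1⊕0⊕0⊕1⊕1 = 1
s2 (pos 2,3,6,7,10,11,14,15): 0⊕0⊕0⊕1⊕1⊕0⊕0⊕1 = 1
s4 (pos 4,5,6,7,12,13,14,15): 0⊕0⊕0⊕1⊕1⊕1⊕0⊕1 = 0
s8 (pos 8,9,10,11,12,13,14,15): 0⊕0⊕1⊕0⊕1⊕1⊕0⊕1 = 0
Syndrome s8…s1 = 0011 → error at position 3.

0011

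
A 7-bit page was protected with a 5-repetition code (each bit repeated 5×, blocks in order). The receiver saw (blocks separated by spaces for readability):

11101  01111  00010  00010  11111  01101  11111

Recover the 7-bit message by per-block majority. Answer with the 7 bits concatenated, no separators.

1100111

Block 1 (11101): 4 ones → 1
Block 2 (01111): 4 ones → 1
Block 3 (00010): 1 one → 0
Block 4 (00010): 1 one → 0
Block 5 (11111): 5 ones → 1
Block 6 (01101): 3 ones → 1
Block 7 (11111): 5 ones → 1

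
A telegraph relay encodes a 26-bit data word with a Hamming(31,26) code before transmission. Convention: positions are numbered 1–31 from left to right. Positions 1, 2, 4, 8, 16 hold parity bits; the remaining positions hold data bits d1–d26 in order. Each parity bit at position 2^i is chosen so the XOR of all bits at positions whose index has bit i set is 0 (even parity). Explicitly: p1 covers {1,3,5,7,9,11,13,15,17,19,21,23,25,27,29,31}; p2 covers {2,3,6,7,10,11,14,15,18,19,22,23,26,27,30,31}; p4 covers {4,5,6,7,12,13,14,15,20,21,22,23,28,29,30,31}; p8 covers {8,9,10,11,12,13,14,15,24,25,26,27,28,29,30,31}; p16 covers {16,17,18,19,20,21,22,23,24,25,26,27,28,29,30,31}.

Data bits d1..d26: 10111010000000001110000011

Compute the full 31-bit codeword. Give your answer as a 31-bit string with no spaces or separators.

Place data at non-parity positions: p1 p2 1 p4 0 1 1 p8 1 0 1 0 0 0 0 p16 0 0 0 0 0 1 1 1 0 0 0 0 0 1 1
p1 (pos 1,3,5,7,9,11,13,15,17,19,21,23,25,27,29,31): XOR of data positions = 1⊕0⊕1⊕1⊕1⊕0⊕0⊕0⊕0⊕0⊕1⊕0⊕0⊕0⊕1 = 0
p2 (pos 2,3,6,7,10,11,14,15,18,19,22,23,26,27,30,31): XOR of data positions = 1⊕1⊕1⊕0⊕1⊕0⊕0⊕0⊕0⊕1⊕1⊕0⊕0⊕1⊕1 = 0
p4 (pos 4,5,6,7,12,13,14,15,20,21,22,23,28,29,30,31): XOR of data positions = 0⊕1⊕1⊕0⊕0⊕0⊕0⊕0⊕0⊕1⊕1⊕0⊕0⊕1⊕1 = 0
p8 (pos 8,9,10,11,12,13,14,15,24,25,26,27,28,29,30,31): XOR of data positions = 1⊕0⊕1⊕0⊕0⊕0⊕0⊕1⊕0⊕0⊕0⊕0⊕0⊕1⊕1 = 1
p16 (pos 16,17,18,19,20,21,22,23,24,25,26,27,28,29,30,31): XOR of data positions = 0⊕0⊕0⊕0⊕0⊕1⊕1⊕1⊕0⊕0⊕0⊕0⊕0⊕1⊕1 = 1
Codeword: 0010011110100001000001110000011

0010011110100001000001110000011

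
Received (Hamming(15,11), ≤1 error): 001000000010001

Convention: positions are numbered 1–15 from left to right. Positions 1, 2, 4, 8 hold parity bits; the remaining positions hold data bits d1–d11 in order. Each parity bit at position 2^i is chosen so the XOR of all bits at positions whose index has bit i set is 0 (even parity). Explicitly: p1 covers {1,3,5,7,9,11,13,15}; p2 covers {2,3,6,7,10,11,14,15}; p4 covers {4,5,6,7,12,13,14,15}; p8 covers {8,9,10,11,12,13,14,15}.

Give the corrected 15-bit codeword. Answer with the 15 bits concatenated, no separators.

s1 (pos 1,3,5,7,9,11,13,15): 0⊕1⊕0⊕0⊕0⊕1⊕0⊕1 = 1
s2 (pos 2,3,6,7,10,11,14,15): 0⊕1⊕0⊕0⊕0⊕1⊕0⊕1 = 1
s4 (pos 4,5,6,7,12,13,14,15): 0⊕0⊕0⊕0⊕0⊕0⊕0⊕1 = 1
s8 (pos 8,9,10,11,12,13,14,15): 0⊕0⊕0⊕1⊕0⊕0⊕0⊕1 = 0
Syndrome s8…s1 = 0111 → error at position 7.
Flip position 7: 001000000010001 → 001000100010001

001000100010001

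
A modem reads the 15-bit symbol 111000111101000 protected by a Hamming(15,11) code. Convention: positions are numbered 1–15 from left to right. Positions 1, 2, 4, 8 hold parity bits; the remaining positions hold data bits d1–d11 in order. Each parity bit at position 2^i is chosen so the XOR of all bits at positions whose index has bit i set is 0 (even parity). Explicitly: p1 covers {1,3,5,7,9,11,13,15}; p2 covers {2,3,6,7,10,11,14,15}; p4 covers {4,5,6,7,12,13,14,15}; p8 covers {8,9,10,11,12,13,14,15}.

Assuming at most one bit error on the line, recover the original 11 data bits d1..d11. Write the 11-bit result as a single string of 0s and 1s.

10011101000

s1 (pos 1,3,5,7,9,11,13,15): 1⊕1⊕0⊕1⊕1⊕0⊕0⊕0 = 0
s2 (pos 2,3,6,7,10,11,14,15): 1⊕1⊕0⊕1⊕1⊕0⊕0⊕0 = 0
s4 (pos 4,5,6,7,12,13,14,15): 0⊕0⊕0⊕1⊕1⊕0⊕0⊕0 = 0
s8 (pos 8,9,10,11,12,13,14,15): 1⊕1⊕1⊕0⊕1⊕0⊕0⊕0 = 0
Syndrome s8…s1 = 0000 → no error.
Read data bits from positions 3,5,6,7,9,10,11,12,13,14,15: 10011101000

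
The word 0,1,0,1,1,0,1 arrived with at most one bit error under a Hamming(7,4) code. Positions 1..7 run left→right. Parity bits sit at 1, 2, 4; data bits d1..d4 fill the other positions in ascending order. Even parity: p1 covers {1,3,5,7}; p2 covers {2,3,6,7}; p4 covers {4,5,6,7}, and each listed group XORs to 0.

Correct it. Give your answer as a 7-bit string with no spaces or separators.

0100101

s1 (pos 1,3,5,7): 0⊕0⊕1⊕1 = 0
s2 (pos 2,3,6,7): 1⊕0⊕0⊕1 = 0
s4 (pos 4,5,6,7): 1⊕1⊕0⊕1 = 1
Syndrome s4…s1 = 100 → error at position 4.
Flip position 4: 0101101 → 0100101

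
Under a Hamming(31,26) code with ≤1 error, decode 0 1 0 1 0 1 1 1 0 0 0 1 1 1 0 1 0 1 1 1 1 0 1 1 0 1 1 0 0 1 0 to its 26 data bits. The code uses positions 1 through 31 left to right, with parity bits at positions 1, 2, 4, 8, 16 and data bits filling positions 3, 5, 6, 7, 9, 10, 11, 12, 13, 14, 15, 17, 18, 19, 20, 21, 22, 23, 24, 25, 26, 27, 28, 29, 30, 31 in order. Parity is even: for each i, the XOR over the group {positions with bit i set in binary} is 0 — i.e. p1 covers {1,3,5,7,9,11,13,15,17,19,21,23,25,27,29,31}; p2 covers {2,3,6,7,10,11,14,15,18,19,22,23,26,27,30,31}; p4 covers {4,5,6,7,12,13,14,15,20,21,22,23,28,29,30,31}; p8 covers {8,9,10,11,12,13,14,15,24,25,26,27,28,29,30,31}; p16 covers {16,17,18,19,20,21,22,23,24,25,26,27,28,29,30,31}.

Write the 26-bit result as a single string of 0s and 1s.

00110001110011110110110010

s1 (pos 1,3,5,7,9,11,13,15,17,19,21,23,25,27,29,31): 0⊕0⊕0⊕1⊕0⊕0⊕1⊕0⊕0⊕1⊕1⊕1⊕0⊕1⊕0⊕0 = 0
s2 (pos 2,3,6,7,10,11,14,15,18,19,22,23,26,27,30,31): 1⊕0⊕1⊕1⊕0⊕0⊕1⊕0⊕1⊕1⊕0⊕1⊕1⊕1⊕1⊕0 = 0
s4 (pos 4,5,6,7,12,13,14,15,20,21,22,23,28,29,30,31): 1⊕0⊕1⊕1⊕1⊕1⊕1⊕0⊕1⊕1⊕0⊕1⊕0⊕0⊕1⊕0 = 0
s8 (pos 8,9,10,11,12,13,14,15,24,25,26,27,28,29,30,31): 1⊕0⊕0⊕0⊕1⊕1⊕1⊕0⊕1⊕0⊕1⊕1⊕0⊕0⊕1⊕0 = 0
s16 (pos 16,17,18,19,20,21,22,23,24,25,26,27,28,29,30,31): 1⊕0⊕1⊕1⊕1⊕1⊕0⊕1⊕1⊕0⊕1⊕1⊕0⊕0⊕1⊕0 = 0
Syndrome s16…s1 = 00000 → no error.
Read data bits from positions 3,5,6,7,9,10,11,12,13,14,15,17,18,19,20,21,22,23,24,25,26,27,28,29,30,31: 00110001110011110110110010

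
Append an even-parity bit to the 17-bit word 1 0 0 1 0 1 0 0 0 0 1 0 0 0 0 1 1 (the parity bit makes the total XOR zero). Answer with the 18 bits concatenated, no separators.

100101000010000110

XOR of the 17 data bits: 1⊕0⊕0⊕1⊕0⊕1⊕0⊕0⊕0⊕0⊕1⊕0⊕0⊕0⊕0⊕1⊕1 = 0
Parity bit = 0 (so all 18 bits XOR to 0).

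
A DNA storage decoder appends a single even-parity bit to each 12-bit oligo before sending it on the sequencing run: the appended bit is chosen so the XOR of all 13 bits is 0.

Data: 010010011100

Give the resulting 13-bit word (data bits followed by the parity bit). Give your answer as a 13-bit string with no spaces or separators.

0100100111001

XOR of the 12 data bits: 0⊕1⊕0⊕0⊕1⊕0⊕0⊕1⊕1⊕1⊕0⊕0 = 1
Parity bit = 1 (so all 13 bits XOR to 0).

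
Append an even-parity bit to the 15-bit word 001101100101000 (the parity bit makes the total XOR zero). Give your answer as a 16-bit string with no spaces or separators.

XOR of the 15 data bits: 0⊕0⊕1⊕1⊕0⊕1⊕1⊕0⊕0⊕1⊕0⊕1⊕0⊕0⊕0 = 0
Parity bit = 0 (so all 16 bits XOR to 0).

0011011001010000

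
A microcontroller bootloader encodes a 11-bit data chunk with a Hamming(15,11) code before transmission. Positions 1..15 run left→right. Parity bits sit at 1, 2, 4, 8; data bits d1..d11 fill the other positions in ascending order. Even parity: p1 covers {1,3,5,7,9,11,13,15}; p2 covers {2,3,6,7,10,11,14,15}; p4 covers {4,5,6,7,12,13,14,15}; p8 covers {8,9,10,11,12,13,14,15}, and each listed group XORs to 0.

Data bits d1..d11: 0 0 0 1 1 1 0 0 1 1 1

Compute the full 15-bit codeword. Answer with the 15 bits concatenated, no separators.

000000111100111

Place data at non-parity positions: p1 p2 0 p4 0 0 1 p8 1 1 0 0 1 1 1
p1 (pos 1,3,5,7,9,11,13,15): XOR of data positions = 0⊕0⊕1⊕1⊕0⊕1⊕1 = 0
p2 (pos 2,3,6,7,10,11,14,15): XOR of data positions = 0⊕0⊕1⊕1⊕0⊕1⊕1 = 0
p4 (pos 4,5,6,7,12,13,14,15): XOR of data positions = 0⊕0⊕1⊕0⊕1⊕1⊕1 = 0
p8 (pos 8,9,10,11,12,13,14,15): XOR of data positions = 1⊕1⊕0⊕0⊕1⊕1⊕1 = 1
Codeword: 000000111100111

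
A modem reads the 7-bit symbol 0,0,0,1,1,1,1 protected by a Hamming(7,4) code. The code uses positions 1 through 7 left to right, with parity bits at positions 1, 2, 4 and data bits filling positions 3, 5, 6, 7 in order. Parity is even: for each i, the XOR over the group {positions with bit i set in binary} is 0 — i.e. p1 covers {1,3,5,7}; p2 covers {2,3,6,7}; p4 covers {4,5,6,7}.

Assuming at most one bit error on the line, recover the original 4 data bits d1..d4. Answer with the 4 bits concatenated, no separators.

s1 (pos 1,3,5,7): 0⊕0⊕1⊕1 = 0
s2 (pos 2,3,6,7): 0⊕0⊕1⊕1 = 0
s4 (pos 4,5,6,7): 1⊕1⊕1⊕1 = 0
Syndrome s4…s1 = 000 → no error.
Read data bits from positions 3,5,6,7: 0111

0111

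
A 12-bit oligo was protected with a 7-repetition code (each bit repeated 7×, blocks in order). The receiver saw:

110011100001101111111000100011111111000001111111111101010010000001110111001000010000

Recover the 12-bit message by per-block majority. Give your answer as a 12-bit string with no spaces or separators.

101010110100

Block 1 (1100111): 5 ones → 1
Block 2 (0000110): 2 ones → 0
Block 3 (1111111): 7 ones → 1
Block 4 (0001000): 1 one → 0
Block 5 (1111111): 7 ones → 1
Block 6 (1000001): 2 ones → 0
Block 7 (1111111): 7 ones → 1
Block 8 (1110101): 5 ones → 1
Block 9 (0010000): 1 one → 0
Block 10 (0011101): 4 ones → 1
Block 11 (1100100): 3 ones → 0
Block 12 (0010000): 1 one → 0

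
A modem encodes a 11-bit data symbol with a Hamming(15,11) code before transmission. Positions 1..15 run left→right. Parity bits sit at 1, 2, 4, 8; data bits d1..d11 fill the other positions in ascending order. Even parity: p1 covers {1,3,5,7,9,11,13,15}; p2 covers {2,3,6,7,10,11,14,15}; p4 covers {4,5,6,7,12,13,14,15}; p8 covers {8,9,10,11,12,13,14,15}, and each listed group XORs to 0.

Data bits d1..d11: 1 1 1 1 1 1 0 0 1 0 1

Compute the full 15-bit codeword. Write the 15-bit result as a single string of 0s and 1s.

011111101100101

Place data at non-parity positions: p1 p2 1 p4 1 1 1 p8 1 1 0 0 1 0 1
p1 (pos 1,3,5,7,9,11,13,15): XOR of data positions = 1⊕1⊕1⊕1⊕0⊕1⊕1 = 0
p2 (pos 2,3,6,7,10,11,14,15): XOR of data positions = 1⊕1⊕1⊕1⊕0⊕0⊕1 = 1
p4 (pos 4,5,6,7,12,13,14,15): XOR of data positions = 1⊕1⊕1⊕0⊕1⊕0⊕1 = 1
p8 (pos 8,9,10,11,12,13,14,15): XOR of data positions = 1⊕1⊕0⊕0⊕1⊕0⊕1 = 0
Codeword: 011111101100101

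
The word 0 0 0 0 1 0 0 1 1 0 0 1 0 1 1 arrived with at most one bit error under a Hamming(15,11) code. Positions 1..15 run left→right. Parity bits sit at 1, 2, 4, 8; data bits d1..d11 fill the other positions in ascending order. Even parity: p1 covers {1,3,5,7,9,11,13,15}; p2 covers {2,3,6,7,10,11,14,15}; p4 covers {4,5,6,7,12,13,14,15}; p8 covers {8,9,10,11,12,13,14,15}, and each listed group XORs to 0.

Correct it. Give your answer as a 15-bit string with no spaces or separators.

s1 (pos 1,3,5,7,9,11,13,15): 0⊕0⊕1⊕0⊕1⊕0⊕0⊕1 = 1
s2 (pos 2,3,6,7,10,11,14,15): 0⊕0⊕0⊕0⊕0⊕0⊕1⊕1 = 0
s4 (pos 4,5,6,7,12,13,14,15): 0⊕1⊕0⊕0⊕1⊕0⊕1⊕1 = 0
s8 (pos 8,9,10,11,12,13,14,15): 1⊕1⊕0⊕0⊕1⊕0⊕1⊕1 = 1
Syndrome s8…s1 = 1001 → error at position 9.
Flip position 9: 000010011001011 → 000010010001011

000010010001011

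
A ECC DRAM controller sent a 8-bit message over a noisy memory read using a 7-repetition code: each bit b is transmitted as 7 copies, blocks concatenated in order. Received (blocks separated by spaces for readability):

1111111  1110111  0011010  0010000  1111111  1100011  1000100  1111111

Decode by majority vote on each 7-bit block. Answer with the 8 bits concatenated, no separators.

11001101

Block 1 (1111111): 7 ones → 1
Block 2 (1110111): 6 ones → 1
Block 3 (0011010): 3 ones → 0
Block 4 (0010000): 1 one → 0
Block 5 (1111111): 7 ones → 1
Block 6 (1100011): 4 ones → 1
Block 7 (1000100): 2 ones → 0
Block 8 (1111111): 7 ones → 1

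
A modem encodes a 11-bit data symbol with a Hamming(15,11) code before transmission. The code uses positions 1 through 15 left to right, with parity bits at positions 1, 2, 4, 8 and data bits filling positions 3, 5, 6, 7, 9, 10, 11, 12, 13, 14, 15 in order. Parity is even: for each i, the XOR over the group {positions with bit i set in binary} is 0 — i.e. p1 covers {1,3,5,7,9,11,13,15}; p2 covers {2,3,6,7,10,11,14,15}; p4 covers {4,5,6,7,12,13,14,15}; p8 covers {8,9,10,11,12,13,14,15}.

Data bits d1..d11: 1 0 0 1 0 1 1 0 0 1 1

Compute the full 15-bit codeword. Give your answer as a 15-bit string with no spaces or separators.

Place data at non-parity positions: p1 p2 1 p4 0 0 1 p8 0 1 1 0 0 1 1
p1 (pos 1,3,5,7,9,11,13,15): XOR of data positions = 1⊕0⊕1⊕0⊕1⊕0⊕1 = 0
p2 (pos 2,3,6,7,10,11,14,15): XOR of data positions = 1⊕0⊕1⊕1⊕1⊕1⊕1 = 0
p4 (pos 4,5,6,7,12,13,14,15): XOR of data positions = 0⊕0⊕1⊕0⊕0⊕1⊕1 = 1
p8 (pos 8,9,10,11,12,13,14,15): XOR of data positions = 0⊕1⊕1⊕0⊕0⊕1⊕1 = 0
Codeword: 001100100110011

001100100110011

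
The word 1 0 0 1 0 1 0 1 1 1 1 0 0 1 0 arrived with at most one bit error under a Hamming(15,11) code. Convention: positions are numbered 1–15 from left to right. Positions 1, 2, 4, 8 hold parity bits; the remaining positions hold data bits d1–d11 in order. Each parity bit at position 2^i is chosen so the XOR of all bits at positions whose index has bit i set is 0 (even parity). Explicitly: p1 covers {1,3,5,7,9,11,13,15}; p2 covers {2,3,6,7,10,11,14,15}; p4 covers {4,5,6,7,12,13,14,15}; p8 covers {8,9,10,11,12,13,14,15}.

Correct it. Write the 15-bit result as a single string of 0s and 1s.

s1 (pos 1,3,5,7,9,11,13,15): 1⊕0⊕0⊕0⊕1⊕1⊕0⊕0 = 1
s2 (pos 2,3,6,7,10,11,14,15): 0⊕0⊕1⊕0⊕1⊕1⊕1⊕0 = 0
s4 (pos 4,5,6,7,12,13,14,15): 1⊕0⊕1⊕0⊕0⊕0⊕1⊕0 = 1
s8 (pos 8,9,10,11,12,13,14,15): 1⊕1⊕1⊕1⊕0⊕0⊕1⊕0 = 1
Syndrome s8…s1 = 1101 → error at position 13.
Flip position 13: 100101011110010 → 100101011110110

100101011110110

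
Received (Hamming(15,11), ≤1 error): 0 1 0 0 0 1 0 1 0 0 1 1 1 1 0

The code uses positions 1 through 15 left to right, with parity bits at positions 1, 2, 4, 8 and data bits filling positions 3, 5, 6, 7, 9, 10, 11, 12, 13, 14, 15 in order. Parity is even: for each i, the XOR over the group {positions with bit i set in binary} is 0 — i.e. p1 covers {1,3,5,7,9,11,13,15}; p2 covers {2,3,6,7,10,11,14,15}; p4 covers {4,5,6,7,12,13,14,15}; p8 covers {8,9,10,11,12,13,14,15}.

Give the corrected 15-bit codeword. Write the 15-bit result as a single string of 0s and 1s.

010001000011110

s1 (pos 1,3,5,7,9,11,13,15): 0⊕0⊕0⊕0⊕0⊕1⊕1⊕0 = 0
s2 (pos 2,3,6,7,10,11,14,15): 1⊕0⊕1⊕0⊕0⊕1⊕1⊕0 = 0
s4 (pos 4,5,6,7,12,13,14,15): 0⊕0⊕1⊕0⊕1⊕1⊕1⊕0 = 0
s8 (pos 8,9,10,11,12,13,14,15): 1⊕0⊕0⊕1⊕1⊕1⊕1⊕0 = 1
Syndrome s8…s1 = 1000 → error at position 8.
Flip position 8: 010001010011110 → 010001000011110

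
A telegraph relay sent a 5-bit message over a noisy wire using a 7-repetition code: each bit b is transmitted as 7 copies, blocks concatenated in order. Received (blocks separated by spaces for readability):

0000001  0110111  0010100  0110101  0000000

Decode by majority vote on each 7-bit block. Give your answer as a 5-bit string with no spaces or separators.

01010

Block 1 (0000001): 1 one → 0
Block 2 (0110111): 5 ones → 1
Block 3 (0010100): 2 ones → 0
Block 4 (0110101): 4 ones → 1
Block 5 (0000000): 0 ones → 0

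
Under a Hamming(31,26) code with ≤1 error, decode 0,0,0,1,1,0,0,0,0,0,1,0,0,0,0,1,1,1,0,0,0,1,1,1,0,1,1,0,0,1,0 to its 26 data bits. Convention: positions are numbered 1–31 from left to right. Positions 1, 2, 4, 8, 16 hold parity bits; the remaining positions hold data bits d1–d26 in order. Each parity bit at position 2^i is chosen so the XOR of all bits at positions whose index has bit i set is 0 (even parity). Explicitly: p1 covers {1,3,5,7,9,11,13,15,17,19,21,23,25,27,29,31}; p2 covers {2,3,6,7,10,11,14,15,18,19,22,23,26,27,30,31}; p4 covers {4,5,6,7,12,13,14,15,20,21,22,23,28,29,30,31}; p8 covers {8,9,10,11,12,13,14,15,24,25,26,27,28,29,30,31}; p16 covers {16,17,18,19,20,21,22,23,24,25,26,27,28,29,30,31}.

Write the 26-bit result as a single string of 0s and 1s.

s1 (pos 1,3,5,7,9,11,13,15,17,19,21,23,25,27,29,31): 0⊕0⊕1⊕0⊕0⊕1⊕0⊕0⊕1⊕0⊕0⊕1⊕0⊕1⊕0⊕0 = 1
s2 (pos 2,3,6,7,10,11,14,15,18,19,22,23,26,27,30,31): 0⊕0⊕0⊕0⊕0⊕1⊕0⊕0⊕1⊕0⊕1⊕1⊕1⊕1⊕1⊕0 = 1
s4 (pos 4,5,6,7,12,13,14,15,20,21,22,23,28,29,30,31): 1⊕1⊕0⊕0⊕0⊕0⊕0⊕0⊕0⊕0⊕1⊕1⊕0⊕0⊕1⊕0 = 1
s8 (pos 8,9,10,11,12,13,14,15,24,25,26,27,28,29,30,31): 0⊕0⊕0⊕1⊕0⊕0⊕0⊕0⊕1⊕0⊕1⊕1⊕0⊕0⊕1⊕0 = 1
s16 (pos 16,17,18,19,20,21,22,23,24,25,26,27,28,29,30,31): 1⊕1⊕1⊕0⊕0⊕0⊕1⊕1⊕1⊕0⊕1⊕1⊕0⊕0⊕1⊕0 = 1
Syndrome s16…s1 = 11111 → error at position 31.
Flip position 31: 0001100000100001110001110110010 → 0001100000100001110001110110011
Read data bits from positions 3,5,6,7,9,10,11,12,13,14,15,17,18,19,20,21,22,23,24,25,26,27,28,29,30,31: 01000010000110001110110011

01000010000110001110110011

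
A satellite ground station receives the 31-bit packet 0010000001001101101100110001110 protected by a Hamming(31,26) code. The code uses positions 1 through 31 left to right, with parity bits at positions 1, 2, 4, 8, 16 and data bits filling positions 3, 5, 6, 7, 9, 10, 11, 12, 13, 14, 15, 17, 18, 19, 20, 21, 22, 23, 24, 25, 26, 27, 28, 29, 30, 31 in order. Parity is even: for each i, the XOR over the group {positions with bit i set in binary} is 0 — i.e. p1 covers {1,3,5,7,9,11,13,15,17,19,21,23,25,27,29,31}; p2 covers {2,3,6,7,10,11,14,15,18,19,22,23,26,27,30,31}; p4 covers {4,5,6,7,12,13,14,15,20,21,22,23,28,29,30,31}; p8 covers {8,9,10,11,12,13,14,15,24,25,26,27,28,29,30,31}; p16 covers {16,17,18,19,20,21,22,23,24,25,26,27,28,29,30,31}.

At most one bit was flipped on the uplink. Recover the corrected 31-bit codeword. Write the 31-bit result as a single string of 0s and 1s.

0010000001001101101100110000110

s1 (pos 1,3,5,7,9,11,13,15,17,19,21,23,25,27,29,31): 0⊕1⊕0⊕0⊕0⊕0⊕1⊕0⊕1⊕1⊕0⊕1⊕0⊕0⊕1⊕0 = 0
s2 (pos 2,3,6,7,10,11,14,15,18,19,22,23,26,27,30,31): 0⊕1⊕0⊕0⊕1⊕0⊕1⊕0⊕0⊕1⊕0⊕1⊕0⊕0⊕1⊕0 = 0
s4 (pos 4,5,6,7,12,13,14,15,20,21,22,23,28,29,30,31): 0⊕0⊕0⊕0⊕0⊕1⊕1⊕0⊕1⊕0⊕0⊕1⊕1⊕1⊕1⊕0 = 1
s8 (pos 8,9,10,11,12,13,14,15,24,25,26,27,28,29,30,31): 0⊕0⊕1⊕0⊕0⊕1⊕1⊕0⊕1⊕0⊕0⊕0⊕1⊕1⊕1⊕0 = 1
s16 (pos 16,17,18,19,20,21,22,23,24,25,26,27,28,29,30,31): 1⊕1⊕0⊕1⊕1⊕0⊕0⊕1⊕1⊕0⊕0⊕0⊕1⊕1⊕1⊕0 = 1
Syndrome s16…s1 = 11100 → error at position 28.
Flip position 28: 0010000001001101101100110001110 → 0010000001001101101100110000110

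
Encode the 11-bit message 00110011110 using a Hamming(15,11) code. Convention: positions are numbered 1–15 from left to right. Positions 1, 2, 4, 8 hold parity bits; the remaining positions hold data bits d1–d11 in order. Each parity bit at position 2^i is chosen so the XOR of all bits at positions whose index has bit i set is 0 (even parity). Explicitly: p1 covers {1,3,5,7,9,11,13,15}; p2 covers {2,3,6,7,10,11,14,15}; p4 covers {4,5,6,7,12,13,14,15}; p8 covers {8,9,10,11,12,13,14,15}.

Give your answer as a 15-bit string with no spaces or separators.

100101100011110

Place data at non-parity positions: p1 p2 0 p4 0 1 1 p8 0 0 1 1 1 1 0
p1 (pos 1,3,5,7,9,11,13,15): XOR of data positions = 0⊕0⊕1⊕0⊕1⊕1⊕0 = 1
p2 (pos 2,3,6,7,10,11,14,15): XOR of data positions = 0⊕1⊕1⊕0⊕1⊕1⊕0 = 0
p4 (pos 4,5,6,7,12,13,14,15): XOR of data positions = 0⊕1⊕1⊕1⊕1⊕1⊕0 = 1
p8 (pos 8,9,10,11,12,13,14,15): XOR of data positions = 0⊕0⊕1⊕1⊕1⊕1⊕0 = 0
Codeword: 100101100011110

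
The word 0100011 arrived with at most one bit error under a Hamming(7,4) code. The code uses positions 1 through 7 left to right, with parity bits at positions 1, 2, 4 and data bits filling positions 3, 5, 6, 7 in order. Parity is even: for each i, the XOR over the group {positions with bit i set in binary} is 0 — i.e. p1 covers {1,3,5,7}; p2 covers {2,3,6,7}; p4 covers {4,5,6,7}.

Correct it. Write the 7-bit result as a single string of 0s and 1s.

0110011

s1 (pos 1,3,5,7): 0⊕0⊕0⊕1 = 1
s2 (pos 2,3,6,7): 1⊕0⊕1⊕1 = 1
s4 (pos 4,5,6,7): 0⊕0⊕1⊕1 = 0
Syndrome s4…s1 = 011 → error at position 3.
Flip position 3: 0100011 → 0110011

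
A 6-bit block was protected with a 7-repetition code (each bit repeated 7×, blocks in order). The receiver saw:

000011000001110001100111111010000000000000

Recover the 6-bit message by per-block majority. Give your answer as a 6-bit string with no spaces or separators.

Block 1 (0000110): 2 ones → 0
Block 2 (0000111): 3 ones → 0
Block 3 (0001100): 2 ones → 0
Block 4 (1111110): 6 ones → 1
Block 5 (1000000): 1 one → 0
Block 6 (0000000): 0 ones → 0

000100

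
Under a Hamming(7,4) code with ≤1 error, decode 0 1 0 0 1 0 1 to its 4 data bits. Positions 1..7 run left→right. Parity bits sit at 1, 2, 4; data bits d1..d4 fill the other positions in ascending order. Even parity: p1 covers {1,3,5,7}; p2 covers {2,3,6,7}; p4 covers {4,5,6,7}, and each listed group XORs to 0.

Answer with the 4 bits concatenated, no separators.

s1 (pos 1,3,5,7): 0⊕0⊕1⊕1 = 0
s2 (pos 2,3,6,7): 1⊕0⊕0⊕1 = 0
s4 (pos 4,5,6,7): 0⊕1⊕0⊕1 = 0
Syndrome s4…s1 = 000 → no error.
Read data bits from positions 3,5,6,7: 0101

0101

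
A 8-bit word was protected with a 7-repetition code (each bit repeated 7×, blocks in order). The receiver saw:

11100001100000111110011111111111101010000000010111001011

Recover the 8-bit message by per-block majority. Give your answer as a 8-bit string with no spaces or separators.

00111001

Block 1 (1110000): 3 ones → 0
Block 2 (1100000): 2 ones → 0
Block 3 (1111100): 5 ones → 1
Block 4 (1111111): 7 ones → 1
Block 5 (1111101): 6 ones → 1
Block 6 (0100000): 1 one → 0
Block 7 (0001011): 3 ones → 0
Block 8 (1001011): 4 ones → 1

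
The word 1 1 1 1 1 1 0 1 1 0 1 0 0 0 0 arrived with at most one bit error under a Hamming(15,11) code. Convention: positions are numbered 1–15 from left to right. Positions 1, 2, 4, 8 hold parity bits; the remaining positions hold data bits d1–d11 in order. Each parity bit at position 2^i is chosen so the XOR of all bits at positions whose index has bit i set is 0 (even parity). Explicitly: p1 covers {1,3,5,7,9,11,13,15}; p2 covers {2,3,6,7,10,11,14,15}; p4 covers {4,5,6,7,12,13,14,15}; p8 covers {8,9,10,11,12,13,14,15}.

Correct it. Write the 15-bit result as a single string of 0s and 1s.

111111011010100

s1 (pos 1,3,5,7,9,11,13,15): 1⊕1⊕1⊕0⊕1⊕1⊕0⊕0 = 1
s2 (pos 2,3,6,7,10,11,14,15): 1⊕1⊕1⊕0⊕0⊕1⊕0⊕0 = 0
s4 (pos 4,5,6,7,12,13,14,15): 1⊕1⊕1⊕0⊕0⊕0⊕0⊕0 = 1
s8 (pos 8,9,10,11,12,13,14,15): 1⊕1⊕0⊕1⊕0⊕0⊕0⊕0 = 1
Syndrome s8…s1 = 1101 → error at position 13.
Flip position 13: 111111011010000 → 111111011010100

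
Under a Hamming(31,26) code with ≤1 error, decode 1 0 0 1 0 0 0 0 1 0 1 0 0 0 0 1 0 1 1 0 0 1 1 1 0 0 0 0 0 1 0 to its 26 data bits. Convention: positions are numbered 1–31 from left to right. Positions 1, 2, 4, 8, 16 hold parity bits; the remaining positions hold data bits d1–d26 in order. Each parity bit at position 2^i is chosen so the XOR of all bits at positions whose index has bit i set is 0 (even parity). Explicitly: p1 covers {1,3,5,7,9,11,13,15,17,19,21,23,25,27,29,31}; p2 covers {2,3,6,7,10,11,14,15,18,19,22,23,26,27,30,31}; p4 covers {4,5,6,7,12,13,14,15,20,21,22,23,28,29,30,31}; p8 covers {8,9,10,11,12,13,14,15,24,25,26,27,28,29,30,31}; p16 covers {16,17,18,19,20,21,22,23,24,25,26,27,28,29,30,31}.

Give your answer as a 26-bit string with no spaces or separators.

s1 (pos 1,3,5,7,9,11,13,15,17,19,21,23,25,27,29,31): 1⊕0⊕0⊕0⊕1⊕1⊕0⊕0⊕0⊕1⊕0⊕1⊕0⊕0⊕0⊕0 = 1
s2 (pos 2,3,6,7,10,11,14,15,18,19,22,23,26,27,30,31): 0⊕0⊕0⊕0⊕0⊕1⊕0⊕0⊕1⊕1⊕1⊕1⊕0⊕0⊕1⊕0 = 0
s4 (pos 4,5,6,7,12,13,14,15,20,21,22,23,28,29,30,31): 1⊕0⊕0⊕0⊕0⊕0⊕0⊕0⊕0⊕0⊕1⊕1⊕0⊕0⊕1⊕0 = 0
s8 (pos 8,9,10,11,12,13,14,15,24,25,26,27,28,29,30,31): 0⊕1⊕0⊕1⊕0⊕0⊕0⊕0⊕1⊕0⊕0⊕0⊕0⊕0⊕1⊕0 = 0
s16 (pos 16,17,18,19,20,21,22,23,24,25,26,27,28,29,30,31): 1⊕0⊕1⊕1⊕0⊕0⊕1⊕1⊕1⊕0⊕0⊕0⊕0⊕0⊕1⊕0 = 1
Syndrome s16…s1 = 10001 → error at position 17.
Flip position 17: 1001000010100001011001110000010 → 1001000010100001111001110000010
Read data bits from positions 3,5,6,7,9,10,11,12,13,14,15,17,18,19,20,21,22,23,24,25,26,27,28,29,30,31: 00001010000111001110000010

00001010000111001110000010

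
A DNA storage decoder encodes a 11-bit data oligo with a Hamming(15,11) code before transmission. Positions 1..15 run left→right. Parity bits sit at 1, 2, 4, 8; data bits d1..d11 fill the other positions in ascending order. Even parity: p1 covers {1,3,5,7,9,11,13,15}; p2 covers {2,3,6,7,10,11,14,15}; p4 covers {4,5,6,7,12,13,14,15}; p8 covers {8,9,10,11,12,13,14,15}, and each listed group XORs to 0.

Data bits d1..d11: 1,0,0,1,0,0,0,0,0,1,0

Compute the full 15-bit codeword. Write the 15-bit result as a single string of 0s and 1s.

011000110000010

Place data at non-parity positions: p1 p2 1 p4 0 0 1 p8 0 0 0 0 0 1 0
p1 (pos 1,3,5,7,9,11,13,15): XOR of data positions = 1⊕0⊕1⊕0⊕0⊕0⊕0 = 0
p2 (pos 2,3,6,7,10,11,14,15): XOR of data positions = 1⊕0⊕1⊕0⊕0⊕1⊕0 = 1
p4 (pos 4,5,6,7,12,13,14,15): XOR of data positions = 0⊕0⊕1⊕0⊕0⊕1⊕0 = 0
p8 (pos 8,9,10,11,12,13,14,15): XOR of data positions = 0⊕0⊕0⊕0⊕0⊕1⊕0 = 1
Codeword: 011000110000010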